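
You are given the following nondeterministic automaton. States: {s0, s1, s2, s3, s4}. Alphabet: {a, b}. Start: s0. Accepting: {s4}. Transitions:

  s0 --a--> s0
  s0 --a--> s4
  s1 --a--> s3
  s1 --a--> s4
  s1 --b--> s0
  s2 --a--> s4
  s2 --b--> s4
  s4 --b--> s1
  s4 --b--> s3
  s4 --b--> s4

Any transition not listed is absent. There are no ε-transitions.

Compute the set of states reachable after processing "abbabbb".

Start in {s0}.
Read 'a': {s0} → {s0, s4}.
Read 'b': {s0, s4} → {s1, s3, s4}.
Read 'b': {s1, s3, s4} → {s0, s1, s3, s4}.
Read 'a': {s0, s1, s3, s4} → {s0, s3, s4}.
Read 'b': {s0, s3, s4} → {s1, s3, s4}.
Read 'b': {s1, s3, s4} → {s0, s1, s3, s4}.
Read 'b': {s0, s1, s3, s4} → {s0, s1, s3, s4}.

{s0, s1, s3, s4}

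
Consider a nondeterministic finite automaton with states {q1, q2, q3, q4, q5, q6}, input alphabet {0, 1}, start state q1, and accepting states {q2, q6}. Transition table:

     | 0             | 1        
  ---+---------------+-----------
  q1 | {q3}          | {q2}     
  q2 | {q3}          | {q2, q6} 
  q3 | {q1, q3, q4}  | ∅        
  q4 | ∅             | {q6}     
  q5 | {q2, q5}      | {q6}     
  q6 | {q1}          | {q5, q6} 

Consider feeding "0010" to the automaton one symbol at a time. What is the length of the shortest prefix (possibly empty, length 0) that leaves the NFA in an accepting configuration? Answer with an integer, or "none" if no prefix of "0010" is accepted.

Start in {q1}.
Read '0': q1→{q3}; now {q3}.
Read '0': q3→{q1, q3, q4}; now {q1, q3, q4}.
Read '1': q1→{q2}, q3→∅, q4→{q6}; now {q2, q6}.
None of the earlier sets intersect F, but {q2, q6} does.

3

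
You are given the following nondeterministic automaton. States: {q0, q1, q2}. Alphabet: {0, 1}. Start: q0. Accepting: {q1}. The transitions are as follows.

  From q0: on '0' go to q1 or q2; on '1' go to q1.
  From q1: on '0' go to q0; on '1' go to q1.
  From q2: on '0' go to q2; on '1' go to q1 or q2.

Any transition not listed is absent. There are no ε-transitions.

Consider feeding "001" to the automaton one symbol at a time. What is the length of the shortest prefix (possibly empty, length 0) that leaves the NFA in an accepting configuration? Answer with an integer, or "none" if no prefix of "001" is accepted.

Start in {q0}.
Read '0': q0→{q1, q2}; now {q1, q2}.
None of the earlier sets intersect F, but {q1, q2} does.

1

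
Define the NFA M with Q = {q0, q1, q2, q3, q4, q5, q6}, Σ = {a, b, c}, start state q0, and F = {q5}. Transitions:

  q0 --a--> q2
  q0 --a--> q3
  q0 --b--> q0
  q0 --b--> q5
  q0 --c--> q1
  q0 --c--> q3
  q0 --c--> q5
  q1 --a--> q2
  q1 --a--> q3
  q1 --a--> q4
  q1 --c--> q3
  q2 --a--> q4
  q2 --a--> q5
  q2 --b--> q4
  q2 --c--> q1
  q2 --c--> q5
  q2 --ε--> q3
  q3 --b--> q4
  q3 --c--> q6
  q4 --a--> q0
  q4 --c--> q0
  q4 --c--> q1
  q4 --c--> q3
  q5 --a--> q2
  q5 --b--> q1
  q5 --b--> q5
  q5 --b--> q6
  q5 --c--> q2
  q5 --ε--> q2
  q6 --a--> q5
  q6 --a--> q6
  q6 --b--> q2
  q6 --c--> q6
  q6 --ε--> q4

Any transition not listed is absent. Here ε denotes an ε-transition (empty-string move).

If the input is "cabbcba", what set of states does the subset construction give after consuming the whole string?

{q0, q2, q3, q4, q5, q6}

Start in {q0}.
Read 'c': q0→{q1, q3, q5}; union {q1, q3, q5}; ε-closure = {q1, q2, q3, q5}.
Read 'a': q1→{q2, q3, q4}, q2→{q4, q5}, q3→∅, q5→{q2}; now {q2, q3, q4, q5}.
Read 'b': q2→{q4}, q3→{q4}, q4→∅, q5→{q1, q5, q6}; union {q1, q4, q5, q6}; ε-closure = {q1, q2, q3, q4, q5, q6}.
Read 'b': q1→∅, q2→{q4}, q3→{q4}, q4→∅, q5→{q1, q5, q6}, q6→{q2}; union {q1, q2, q4, q5, q6}; ε-closure = {q1, q2, q3, q4, q5, q6}.
Read 'c': q1→{q3}, q2→{q1, q5}, q3→{q6}, q4→{q0, q1, q3}, q5→{q2}, q6→{q6}; union {q0, q1, q2, q3, q5, q6}; ε-closure = {q0, q1, q2, q3, q4, q5, q6}.
Read 'b': q0→{q0, q5}, q1→∅, q2→{q4}, q3→{q4}, q4→∅, q5→{q1, q5, q6}, q6→{q2}; union {q0, q1, q2, q4, q5, q6}; ε-closure = {q0, q1, q2, q3, q4, q5, q6}.
Read 'a': q0→{q2, q3}, q1→{q2, q3, q4}, q2→{q4, q5}, q3→∅, q4→{q0}, q5→{q2}, q6→{q5, q6}; now {q0, q2, q3, q4, q5, q6}.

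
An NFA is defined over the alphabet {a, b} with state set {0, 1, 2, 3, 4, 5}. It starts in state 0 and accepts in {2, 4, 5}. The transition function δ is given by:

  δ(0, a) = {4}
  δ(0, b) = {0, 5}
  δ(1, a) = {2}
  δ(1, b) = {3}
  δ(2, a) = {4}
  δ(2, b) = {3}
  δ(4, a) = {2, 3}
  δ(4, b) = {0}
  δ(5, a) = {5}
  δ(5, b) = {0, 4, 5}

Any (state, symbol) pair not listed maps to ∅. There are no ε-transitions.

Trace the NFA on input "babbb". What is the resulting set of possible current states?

Start in {0}.
Read 'b': {0} → {0, 5}.
Read 'a': {0, 5} → {4, 5}.
Read 'b': {4, 5} → {0, 4, 5}.
Read 'b': {0, 4, 5} → {0, 4, 5}.
Read 'b': {0, 4, 5} → {0, 4, 5}.

{0, 4, 5}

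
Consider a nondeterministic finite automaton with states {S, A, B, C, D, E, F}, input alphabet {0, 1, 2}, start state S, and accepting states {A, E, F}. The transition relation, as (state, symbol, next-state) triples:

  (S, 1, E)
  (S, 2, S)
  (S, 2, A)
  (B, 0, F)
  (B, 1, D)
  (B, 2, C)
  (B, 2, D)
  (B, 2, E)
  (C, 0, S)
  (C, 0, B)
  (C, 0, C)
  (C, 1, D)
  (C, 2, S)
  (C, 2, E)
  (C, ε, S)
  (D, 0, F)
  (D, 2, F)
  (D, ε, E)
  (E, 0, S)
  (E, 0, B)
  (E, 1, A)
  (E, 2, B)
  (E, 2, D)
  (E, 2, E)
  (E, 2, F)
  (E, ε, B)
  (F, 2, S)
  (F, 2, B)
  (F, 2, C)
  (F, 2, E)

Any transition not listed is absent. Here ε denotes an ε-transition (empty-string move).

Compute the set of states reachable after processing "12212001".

{B, D, E}

Start in {S}.
Read '1': S→{E}; union {E}; ε-closure = {B, E}.
Read '2': B→{C, D, E}, E→{B, D, E, F}; union {B, C, D, E, F}; ε-closure = {S, B, C, D, E, F}.
Read '2': S→{S, A}, B→{C, D, E}, C→{S, E}, D→{F}, E→{B, D, E, F}, F→{S, B, C, E}; now {S, A, B, C, D, E, F}.
Read '1': S→{E}, A→∅, B→{D}, C→{D}, D→∅, E→{A}, F→∅; union {A, D, E}; ε-closure = {A, B, D, E}.
Read '2': A→∅, B→{C, D, E}, D→{F}, E→{B, D, E, F}; union {B, C, D, E, F}; ε-closure = {S, B, C, D, E, F}.
Read '0': S→∅, B→{F}, C→{S, B, C}, D→{F}, E→{S, B}, F→∅; now {S, B, C, F}.
Read '0': S→∅, B→{F}, C→{S, B, C}, F→∅; now {S, B, C, F}.
Read '1': S→{E}, B→{D}, C→{D}, F→∅; union {D, E}; ε-closure = {B, D, E}.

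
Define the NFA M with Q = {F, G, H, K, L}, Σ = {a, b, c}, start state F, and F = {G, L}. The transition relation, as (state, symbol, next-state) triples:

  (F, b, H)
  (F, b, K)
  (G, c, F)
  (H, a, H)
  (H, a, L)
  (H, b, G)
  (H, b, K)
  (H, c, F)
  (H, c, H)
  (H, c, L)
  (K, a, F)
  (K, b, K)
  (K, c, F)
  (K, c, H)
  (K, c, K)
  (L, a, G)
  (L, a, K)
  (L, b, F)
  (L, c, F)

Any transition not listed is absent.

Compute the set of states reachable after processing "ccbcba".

Start in {F}.
Read 'c': F→∅; now ∅.
The set is empty and remains empty for the remaining 5 symbols.

∅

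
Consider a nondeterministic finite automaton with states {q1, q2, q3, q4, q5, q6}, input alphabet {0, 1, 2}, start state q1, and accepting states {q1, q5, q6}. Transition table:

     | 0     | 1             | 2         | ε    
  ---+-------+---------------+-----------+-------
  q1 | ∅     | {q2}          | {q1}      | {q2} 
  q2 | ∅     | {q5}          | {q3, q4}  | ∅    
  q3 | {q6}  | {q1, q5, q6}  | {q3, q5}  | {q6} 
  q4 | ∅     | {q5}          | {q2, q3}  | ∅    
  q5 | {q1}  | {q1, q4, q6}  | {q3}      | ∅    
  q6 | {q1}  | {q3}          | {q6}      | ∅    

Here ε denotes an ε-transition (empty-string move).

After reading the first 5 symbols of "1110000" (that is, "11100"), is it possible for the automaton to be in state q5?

No

Start: ε-closure({q1}) = {q1, q2}.
Read '1': {q1, q2} → {q2, q5}.
Read '1': {q2, q5} → {q1, q2, q4, q5, q6}.
Read '1': {q1, q2, q4, q5, q6} → {q1, q2, q3, q4, q5, q6}.
Read '0': {q1, q2, q3, q4, q5, q6} → {q1, q2, q6}.
Read '0': {q1, q2, q6} → {q1, q2}.
State q5 is not in {q1, q2}.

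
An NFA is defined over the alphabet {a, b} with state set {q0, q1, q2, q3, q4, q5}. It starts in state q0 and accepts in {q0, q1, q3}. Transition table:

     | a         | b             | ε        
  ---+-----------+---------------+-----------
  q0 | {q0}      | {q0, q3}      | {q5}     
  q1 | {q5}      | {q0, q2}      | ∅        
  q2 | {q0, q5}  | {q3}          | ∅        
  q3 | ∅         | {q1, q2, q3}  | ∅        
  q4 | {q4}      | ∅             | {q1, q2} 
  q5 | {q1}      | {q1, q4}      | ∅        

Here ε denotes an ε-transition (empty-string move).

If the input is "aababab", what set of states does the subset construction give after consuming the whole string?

Start: ε-closure({q0}) = {q0, q5}.
Read 'a': q0→{q0}, q5→{q1}; union {q0, q1}; ε-closure = {q0, q1, q5}.
Read 'a': q0→{q0}, q1→{q5}, q5→{q1}; now {q0, q1, q5}.
Read 'b': q0→{q0, q3}, q1→{q0, q2}, q5→{q1, q4}; union {q0, q1, q2, q3, q4}; ε-closure = {q0, q1, q2, q3, q4, q5}.
Read 'a': q0→{q0}, q1→{q5}, q2→{q0, q5}, q3→∅, q4→{q4}, q5→{q1}; union {q0, q1, q4, q5}; ε-closure = {q0, q1, q2, q4, q5}.
Read 'b': q0→{q0, q3}, q1→{q0, q2}, q2→{q3}, q4→∅, q5→{q1, q4}; union {q0, q1, q2, q3, q4}; ε-closure = {q0, q1, q2, q3, q4, q5}.
Read 'a': q0→{q0}, q1→{q5}, q2→{q0, q5}, q3→∅, q4→{q4}, q5→{q1}; union {q0, q1, q4, q5}; ε-closure = {q0, q1, q2, q4, q5}.
Read 'b': q0→{q0, q3}, q1→{q0, q2}, q2→{q3}, q4→∅, q5→{q1, q4}; union {q0, q1, q2, q3, q4}; ε-closure = {q0, q1, q2, q3, q4, q5}.

{q0, q1, q2, q3, q4, q5}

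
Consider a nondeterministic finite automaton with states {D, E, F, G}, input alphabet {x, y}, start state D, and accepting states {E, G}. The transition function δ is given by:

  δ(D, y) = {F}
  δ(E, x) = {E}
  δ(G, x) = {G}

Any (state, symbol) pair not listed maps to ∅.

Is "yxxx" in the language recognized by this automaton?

No

Start in {D}.
Read 'y': {D} → {F}.
Read 'x': {F} → ∅.
The set is empty and remains empty for the remaining 2 symbols.
The final set ∅ contains no accepting state.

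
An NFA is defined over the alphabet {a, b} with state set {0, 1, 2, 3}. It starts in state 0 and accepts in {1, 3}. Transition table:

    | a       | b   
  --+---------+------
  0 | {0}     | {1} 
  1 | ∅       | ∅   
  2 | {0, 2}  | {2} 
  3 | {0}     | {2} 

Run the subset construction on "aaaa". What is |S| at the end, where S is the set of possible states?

Start in {0}.
Read 'a': 0→{0}; now {0}.
Read 'a': 0→{0}; now {0}.
Read 'a': 0→{0}; now {0}.
Read 'a': 0→{0}; now {0}.
That set has 1 state.

1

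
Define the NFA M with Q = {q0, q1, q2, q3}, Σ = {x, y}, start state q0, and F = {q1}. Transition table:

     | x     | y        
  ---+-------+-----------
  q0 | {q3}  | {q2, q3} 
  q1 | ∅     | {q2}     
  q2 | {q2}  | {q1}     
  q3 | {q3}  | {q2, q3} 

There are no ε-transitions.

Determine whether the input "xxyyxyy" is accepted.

Yes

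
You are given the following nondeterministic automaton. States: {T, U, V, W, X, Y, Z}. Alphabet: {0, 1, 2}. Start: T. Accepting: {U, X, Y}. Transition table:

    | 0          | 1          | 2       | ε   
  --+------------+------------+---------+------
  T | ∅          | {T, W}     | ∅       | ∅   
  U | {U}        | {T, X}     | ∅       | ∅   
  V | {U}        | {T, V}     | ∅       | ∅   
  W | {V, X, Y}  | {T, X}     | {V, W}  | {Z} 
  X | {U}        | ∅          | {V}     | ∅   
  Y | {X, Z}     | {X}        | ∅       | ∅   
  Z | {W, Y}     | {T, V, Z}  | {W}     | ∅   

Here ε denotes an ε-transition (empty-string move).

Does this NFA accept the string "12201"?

Start in {T}.
Read '1': T→{T, W}; union {T, W}; ε-closure = {T, W, Z}.
Read '2': T→∅, W→{V, W}, Z→{W}; union {V, W}; ε-closure = {V, W, Z}.
Read '2': V→∅, W→{V, W}, Z→{W}; union {V, W}; ε-closure = {V, W, Z}.
Read '0': V→{U}, W→{V, X, Y}, Z→{W, Y}; union {U, V, W, X, Y}; ε-closure = {U, V, W, X, Y, Z}.
Read '1': U→{T, X}, V→{T, V}, W→{T, X}, X→∅, Y→{X}, Z→{T, V, Z}; now {T, V, X, Z}.
The final set {T, V, X, Z} contains the accepting state X.

Yes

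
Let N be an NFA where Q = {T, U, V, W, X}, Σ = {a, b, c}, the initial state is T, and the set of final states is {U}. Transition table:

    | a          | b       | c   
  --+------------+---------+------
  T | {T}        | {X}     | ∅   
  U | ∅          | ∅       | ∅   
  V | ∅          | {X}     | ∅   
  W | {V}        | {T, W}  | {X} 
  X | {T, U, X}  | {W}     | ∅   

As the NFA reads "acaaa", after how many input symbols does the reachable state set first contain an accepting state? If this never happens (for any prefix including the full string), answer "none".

Start in {T}.
Read 'a': {T} → {T}.
Read 'c': {T} → ∅.
The set is empty and remains empty for the remaining 3 symbols.
No reachable set along the way intersects F.

none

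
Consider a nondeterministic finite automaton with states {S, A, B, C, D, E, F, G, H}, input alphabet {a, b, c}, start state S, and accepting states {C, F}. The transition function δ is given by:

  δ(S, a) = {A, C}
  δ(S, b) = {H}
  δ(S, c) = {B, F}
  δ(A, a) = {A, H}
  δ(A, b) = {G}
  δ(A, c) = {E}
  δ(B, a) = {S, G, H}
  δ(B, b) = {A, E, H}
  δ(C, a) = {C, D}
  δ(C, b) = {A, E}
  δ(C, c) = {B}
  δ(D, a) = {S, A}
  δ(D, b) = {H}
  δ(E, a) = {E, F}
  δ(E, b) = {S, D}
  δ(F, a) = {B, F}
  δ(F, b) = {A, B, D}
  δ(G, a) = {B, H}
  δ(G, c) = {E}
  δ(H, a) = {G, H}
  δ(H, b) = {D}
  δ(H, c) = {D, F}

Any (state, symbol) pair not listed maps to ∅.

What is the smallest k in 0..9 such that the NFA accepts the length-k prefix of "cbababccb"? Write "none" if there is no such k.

Start in {S}.
Read 'c': {S} → {B, F}.
None of the earlier sets intersect F, but {B, F} does.

1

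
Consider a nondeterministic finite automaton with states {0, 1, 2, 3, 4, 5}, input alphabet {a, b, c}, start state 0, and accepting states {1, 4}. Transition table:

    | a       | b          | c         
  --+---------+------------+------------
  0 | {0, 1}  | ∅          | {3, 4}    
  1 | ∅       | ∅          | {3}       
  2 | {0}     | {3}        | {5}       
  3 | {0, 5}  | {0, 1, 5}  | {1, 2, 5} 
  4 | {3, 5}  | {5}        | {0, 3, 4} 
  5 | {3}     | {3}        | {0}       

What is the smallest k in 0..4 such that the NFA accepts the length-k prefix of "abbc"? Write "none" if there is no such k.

Start in {0}.
Read 'a': 0→{0, 1}; now {0, 1}.
None of the earlier sets intersect F, but {0, 1} does.

1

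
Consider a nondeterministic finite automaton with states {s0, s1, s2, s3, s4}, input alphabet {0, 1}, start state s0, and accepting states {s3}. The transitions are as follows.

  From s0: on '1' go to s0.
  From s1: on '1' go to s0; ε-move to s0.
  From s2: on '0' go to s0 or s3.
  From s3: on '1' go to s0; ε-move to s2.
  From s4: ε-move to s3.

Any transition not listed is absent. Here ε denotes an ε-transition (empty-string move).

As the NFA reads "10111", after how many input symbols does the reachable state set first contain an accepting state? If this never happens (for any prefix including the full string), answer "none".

none

Start in {s0}.
Read '1': s0→{s0}; now {s0}.
Read '0': s0→∅; now ∅.
The set is empty and remains empty for the remaining 3 symbols.
No reachable set along the way intersects F.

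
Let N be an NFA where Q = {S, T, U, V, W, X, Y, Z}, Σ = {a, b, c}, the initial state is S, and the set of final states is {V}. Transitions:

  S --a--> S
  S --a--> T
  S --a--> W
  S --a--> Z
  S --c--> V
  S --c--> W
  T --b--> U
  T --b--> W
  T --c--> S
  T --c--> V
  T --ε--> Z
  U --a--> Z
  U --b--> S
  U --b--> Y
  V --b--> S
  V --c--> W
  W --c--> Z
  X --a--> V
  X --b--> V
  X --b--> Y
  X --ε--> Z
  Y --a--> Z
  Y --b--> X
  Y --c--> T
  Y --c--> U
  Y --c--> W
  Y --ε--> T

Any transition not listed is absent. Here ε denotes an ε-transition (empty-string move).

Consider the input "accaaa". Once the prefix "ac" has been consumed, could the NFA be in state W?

Start in {S}.
Read 'a': {S} → {S, T, W, Z}.
Read 'c': {S, T, W, Z} → {S, V, W, Z}.
State W is in {S, V, W, Z}.

Yes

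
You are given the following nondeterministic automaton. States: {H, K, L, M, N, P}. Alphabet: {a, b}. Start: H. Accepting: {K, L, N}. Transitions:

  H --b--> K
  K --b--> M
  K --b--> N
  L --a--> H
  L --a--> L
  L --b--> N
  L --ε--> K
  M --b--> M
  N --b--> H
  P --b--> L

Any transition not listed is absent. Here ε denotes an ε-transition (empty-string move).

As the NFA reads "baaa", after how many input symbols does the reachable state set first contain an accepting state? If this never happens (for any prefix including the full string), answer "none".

1

Start in {H}.
Read 'b': H→{K}; now {K}.
None of the earlier sets intersect F, but {K} does.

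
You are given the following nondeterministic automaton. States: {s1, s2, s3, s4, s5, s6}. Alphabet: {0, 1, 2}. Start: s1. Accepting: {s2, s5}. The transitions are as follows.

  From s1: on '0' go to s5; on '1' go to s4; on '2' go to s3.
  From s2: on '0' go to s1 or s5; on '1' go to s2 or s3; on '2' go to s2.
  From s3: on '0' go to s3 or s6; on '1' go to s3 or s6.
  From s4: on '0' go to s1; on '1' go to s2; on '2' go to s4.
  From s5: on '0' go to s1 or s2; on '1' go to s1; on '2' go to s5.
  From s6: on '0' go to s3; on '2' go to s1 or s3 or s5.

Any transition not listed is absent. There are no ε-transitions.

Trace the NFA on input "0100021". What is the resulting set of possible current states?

{s1, s3, s6}

Start in {s1}.
Read '0': s1→{s5}; now {s5}.
Read '1': s5→{s1}; now {s1}.
Read '0': s1→{s5}; now {s5}.
Read '0': s5→{s1, s2}; now {s1, s2}.
Read '0': s1→{s5}, s2→{s1, s5}; now {s1, s5}.
Read '2': s1→{s3}, s5→{s5}; now {s3, s5}.
Read '1': s3→{s3, s6}, s5→{s1}; now {s1, s3, s6}.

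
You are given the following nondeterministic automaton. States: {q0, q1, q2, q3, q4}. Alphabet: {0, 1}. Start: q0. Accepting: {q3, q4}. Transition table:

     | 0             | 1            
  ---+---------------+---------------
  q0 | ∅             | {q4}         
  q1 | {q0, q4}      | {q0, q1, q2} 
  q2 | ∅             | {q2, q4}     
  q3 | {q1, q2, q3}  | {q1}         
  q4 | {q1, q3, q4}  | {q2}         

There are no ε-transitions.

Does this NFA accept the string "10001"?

Yes

Start in {q0}.
Read '1': {q0} → {q4}.
Read '0': {q4} → {q1, q3, q4}.
Read '0': {q1, q3, q4} → {q0, q1, q2, q3, q4}.
Read '0': {q0, q1, q2, q3, q4} → {q0, q1, q2, q3, q4}.
Read '1': {q0, q1, q2, q3, q4} → {q0, q1, q2, q4}.
The final set {q0, q1, q2, q4} contains the accepting state q4.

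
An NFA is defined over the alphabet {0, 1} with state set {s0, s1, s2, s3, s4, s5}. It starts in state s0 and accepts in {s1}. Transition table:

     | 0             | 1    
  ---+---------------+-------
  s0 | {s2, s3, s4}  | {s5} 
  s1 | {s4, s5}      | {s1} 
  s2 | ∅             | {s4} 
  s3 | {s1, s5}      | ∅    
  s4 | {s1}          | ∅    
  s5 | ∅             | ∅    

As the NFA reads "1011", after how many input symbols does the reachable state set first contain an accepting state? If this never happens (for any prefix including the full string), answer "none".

none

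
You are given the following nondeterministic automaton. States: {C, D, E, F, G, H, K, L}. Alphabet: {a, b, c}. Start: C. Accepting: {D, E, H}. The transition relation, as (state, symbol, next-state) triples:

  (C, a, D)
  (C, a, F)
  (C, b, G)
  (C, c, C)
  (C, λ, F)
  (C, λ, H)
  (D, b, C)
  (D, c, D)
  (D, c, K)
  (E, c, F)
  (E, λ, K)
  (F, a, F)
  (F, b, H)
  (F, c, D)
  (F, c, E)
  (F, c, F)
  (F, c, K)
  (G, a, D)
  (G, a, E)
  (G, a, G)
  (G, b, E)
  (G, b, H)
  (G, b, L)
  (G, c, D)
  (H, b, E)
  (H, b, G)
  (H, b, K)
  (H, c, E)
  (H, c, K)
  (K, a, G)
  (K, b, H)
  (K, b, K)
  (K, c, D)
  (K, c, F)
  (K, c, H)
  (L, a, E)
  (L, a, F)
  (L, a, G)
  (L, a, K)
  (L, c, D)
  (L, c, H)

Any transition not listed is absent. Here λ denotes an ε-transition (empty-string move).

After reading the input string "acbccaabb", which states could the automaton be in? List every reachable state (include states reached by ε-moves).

Start: ε-closure({C}) = {C, F, H}.
Read 'a': C→{D, F}, F→{F}, H→∅; now {D, F}.
Read 'c': D→{D, K}, F→{D, E, F, K}; now {D, E, F, K}.
Read 'b': D→{C}, E→∅, F→{H}, K→{H, K}; union {C, H, K}; ε-closure = {C, F, H, K}.
Read 'c': C→{C}, F→{D, E, F, K}, H→{E, K}, K→{D, F, H}; now {C, D, E, F, H, K}.
Read 'c': C→{C}, D→{D, K}, E→{F}, F→{D, E, F, K}, H→{E, K}, K→{D, F, H}; now {C, D, E, F, H, K}.
Read 'a': C→{D, F}, D→∅, E→∅, F→{F}, H→∅, K→{G}; now {D, F, G}.
Read 'a': D→∅, F→{F}, G→{D, E, G}; union {D, E, F, G}; ε-closure = {D, E, F, G, K}.
Read 'b': D→{C}, E→∅, F→{H}, G→{E, H, L}, K→{H, K}; union {C, E, H, K, L}; ε-closure = {C, E, F, H, K, L}.
Read 'b': C→{G}, E→∅, F→{H}, H→{E, G, K}, K→{H, K}, L→∅; now {E, G, H, K}.

{E, G, H, K}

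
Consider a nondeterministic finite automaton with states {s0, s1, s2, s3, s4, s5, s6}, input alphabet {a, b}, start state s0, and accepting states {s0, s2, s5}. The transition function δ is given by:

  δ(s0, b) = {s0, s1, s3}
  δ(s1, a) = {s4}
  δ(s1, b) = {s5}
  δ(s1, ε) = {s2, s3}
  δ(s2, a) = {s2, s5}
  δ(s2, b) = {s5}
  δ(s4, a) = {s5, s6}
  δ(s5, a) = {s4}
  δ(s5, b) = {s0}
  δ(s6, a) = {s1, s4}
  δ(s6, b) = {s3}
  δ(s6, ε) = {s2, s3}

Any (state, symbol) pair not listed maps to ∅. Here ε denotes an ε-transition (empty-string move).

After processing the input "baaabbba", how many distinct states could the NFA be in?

3

Start in {s0}.
Read 'b': s0→{s0, s1, s3}; union {s0, s1, s3}; ε-closure = {s0, s1, s2, s3}.
Read 'a': s0→∅, s1→{s4}, s2→{s2, s5}, s3→∅; now {s2, s4, s5}.
Read 'a': s2→{s2, s5}, s4→{s5, s6}, s5→{s4}; union {s2, s4, s5, s6}; ε-closure = {s2, s3, s4, s5, s6}.
Read 'a': s2→{s2, s5}, s3→∅, s4→{s5, s6}, s5→{s4}, s6→{s1, s4}; union {s1, s2, s4, s5, s6}; ε-closure = {s1, s2, s3, s4, s5, s6}.
Read 'b': s1→{s5}, s2→{s5}, s3→∅, s4→∅, s5→{s0}, s6→{s3}; now {s0, s3, s5}.
Read 'b': s0→{s0, s1, s3}, s3→∅, s5→{s0}; union {s0, s1, s3}; ε-closure = {s0, s1, s2, s3}.
Read 'b': s0→{s0, s1, s3}, s1→{s5}, s2→{s5}, s3→∅; union {s0, s1, s3, s5}; ε-closure = {s0, s1, s2, s3, s5}.
Read 'a': s0→∅, s1→{s4}, s2→{s2, s5}, s3→∅, s5→{s4}; now {s2, s4, s5}.
That set has 3 states.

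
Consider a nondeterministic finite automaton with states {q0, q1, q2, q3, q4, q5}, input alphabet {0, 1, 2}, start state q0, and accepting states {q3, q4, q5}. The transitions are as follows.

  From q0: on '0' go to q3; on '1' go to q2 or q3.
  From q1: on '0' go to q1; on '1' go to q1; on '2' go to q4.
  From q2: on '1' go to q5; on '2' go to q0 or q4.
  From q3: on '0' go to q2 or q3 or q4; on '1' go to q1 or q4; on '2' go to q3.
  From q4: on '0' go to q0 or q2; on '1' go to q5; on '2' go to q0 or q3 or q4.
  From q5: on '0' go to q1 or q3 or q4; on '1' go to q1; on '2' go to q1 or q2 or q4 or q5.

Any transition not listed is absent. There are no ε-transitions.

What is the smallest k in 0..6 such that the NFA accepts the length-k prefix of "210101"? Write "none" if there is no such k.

none

Start in {q0}.
Read '2': q0→∅; now ∅.
The set is empty and remains empty for the remaining 5 symbols.
No reachable set along the way intersects F.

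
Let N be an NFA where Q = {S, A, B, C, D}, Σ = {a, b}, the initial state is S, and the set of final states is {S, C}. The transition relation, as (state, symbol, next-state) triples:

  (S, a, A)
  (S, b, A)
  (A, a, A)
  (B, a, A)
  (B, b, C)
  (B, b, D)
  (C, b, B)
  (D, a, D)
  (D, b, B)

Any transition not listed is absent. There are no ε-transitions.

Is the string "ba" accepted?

Start in {S}.
Read 'b': S→{A}; now {A}.
Read 'a': A→{A}; now {A}.
The final set {A} contains no accepting state.

No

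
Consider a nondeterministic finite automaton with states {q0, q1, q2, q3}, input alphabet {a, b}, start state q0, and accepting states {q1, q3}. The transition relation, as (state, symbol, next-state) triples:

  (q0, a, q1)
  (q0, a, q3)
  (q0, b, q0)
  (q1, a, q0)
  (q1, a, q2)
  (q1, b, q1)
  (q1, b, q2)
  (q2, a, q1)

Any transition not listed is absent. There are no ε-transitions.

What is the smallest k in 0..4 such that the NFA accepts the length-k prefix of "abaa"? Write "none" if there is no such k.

1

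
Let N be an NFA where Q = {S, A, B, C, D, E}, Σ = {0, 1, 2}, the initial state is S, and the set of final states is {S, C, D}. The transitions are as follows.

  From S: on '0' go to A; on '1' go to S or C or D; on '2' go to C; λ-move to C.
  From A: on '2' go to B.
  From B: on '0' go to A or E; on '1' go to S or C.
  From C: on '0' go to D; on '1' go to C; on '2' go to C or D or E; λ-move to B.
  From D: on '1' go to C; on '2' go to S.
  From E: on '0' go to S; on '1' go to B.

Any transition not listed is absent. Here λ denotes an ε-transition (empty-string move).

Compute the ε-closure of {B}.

{B}

Begin with {B}.
No ε-moves leave this set, so the closure equals the set itself.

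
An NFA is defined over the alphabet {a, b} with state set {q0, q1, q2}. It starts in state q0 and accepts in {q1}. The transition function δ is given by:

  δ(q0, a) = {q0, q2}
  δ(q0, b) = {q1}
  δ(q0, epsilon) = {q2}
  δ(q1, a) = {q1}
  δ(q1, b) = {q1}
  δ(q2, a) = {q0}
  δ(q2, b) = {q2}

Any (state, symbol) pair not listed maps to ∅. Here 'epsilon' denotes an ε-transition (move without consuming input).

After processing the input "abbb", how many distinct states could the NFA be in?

Start: ε-closure({q0}) = {q0, q2}.
Read 'a': {q0, q2} → {q0, q2}.
Read 'b': {q0, q2} → {q1, q2}.
Read 'b': {q1, q2} → {q1, q2}.
Read 'b': {q1, q2} → {q1, q2}.
That set has 2 states.

2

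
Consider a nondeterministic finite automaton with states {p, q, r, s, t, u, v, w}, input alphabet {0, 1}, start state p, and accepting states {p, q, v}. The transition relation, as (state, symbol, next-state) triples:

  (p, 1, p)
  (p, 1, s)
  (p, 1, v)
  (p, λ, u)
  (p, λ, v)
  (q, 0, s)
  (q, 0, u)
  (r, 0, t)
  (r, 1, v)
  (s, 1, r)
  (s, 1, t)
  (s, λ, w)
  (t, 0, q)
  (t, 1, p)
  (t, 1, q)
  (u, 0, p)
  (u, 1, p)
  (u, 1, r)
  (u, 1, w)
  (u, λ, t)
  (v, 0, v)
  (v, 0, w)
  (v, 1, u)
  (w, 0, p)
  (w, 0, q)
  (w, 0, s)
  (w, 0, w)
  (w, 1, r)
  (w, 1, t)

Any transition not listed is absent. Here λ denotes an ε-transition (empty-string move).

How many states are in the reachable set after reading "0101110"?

7

Start: ε-closure({p}) = {p, t, u, v}.
Read '0': p→∅, t→{q}, u→{p}, v→{v, w}; union {p, q, v, w}; ε-closure = {p, q, t, u, v, w}.
Read '1': p→{p, s, v}, q→∅, t→{p, q}, u→{p, r, w}, v→{u}, w→{r, t}; now {p, q, r, s, t, u, v, w}.
Read '0': p→∅, q→{s, u}, r→{t}, s→∅, t→{q}, u→{p}, v→{v, w}, w→{p, q, s, w}; now {p, q, s, t, u, v, w}.
Read '1': p→{p, s, v}, q→∅, s→{r, t}, t→{p, q}, u→{p, r, w}, v→{u}, w→{r, t}; now {p, q, r, s, t, u, v, w}.
Read '1': p→{p, s, v}, q→∅, r→{v}, s→{r, t}, t→{p, q}, u→{p, r, w}, v→{u}, w→{r, t}; now {p, q, r, s, t, u, v, w}.
Read '1': p→{p, s, v}, q→∅, r→{v}, s→{r, t}, t→{p, q}, u→{p, r, w}, v→{u}, w→{r, t}; now {p, q, r, s, t, u, v, w}.
Read '0': p→∅, q→{s, u}, r→{t}, s→∅, t→{q}, u→{p}, v→{v, w}, w→{p, q, s, w}; now {p, q, s, t, u, v, w}.
That set has 7 states.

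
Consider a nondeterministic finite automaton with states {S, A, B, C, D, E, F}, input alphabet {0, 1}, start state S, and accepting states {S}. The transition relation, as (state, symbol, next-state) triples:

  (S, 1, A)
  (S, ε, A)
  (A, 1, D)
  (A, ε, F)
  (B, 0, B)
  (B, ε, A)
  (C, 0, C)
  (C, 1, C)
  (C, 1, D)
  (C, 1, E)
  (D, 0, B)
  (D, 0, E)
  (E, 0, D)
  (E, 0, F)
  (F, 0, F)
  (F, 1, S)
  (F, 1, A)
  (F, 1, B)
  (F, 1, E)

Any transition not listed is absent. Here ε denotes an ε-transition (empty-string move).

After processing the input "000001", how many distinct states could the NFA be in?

5

Start: ε-closure({S}) = {S, A, F}.
Read '0': {S, A, F} → {F}.
Read '0': {F} → {F}.
Read '0': {F} → {F}.
Read '0': {F} → {F}.
Read '0': {F} → {F}.
Read '1': {F} → {S, A, B, E, F}.
That set has 5 states.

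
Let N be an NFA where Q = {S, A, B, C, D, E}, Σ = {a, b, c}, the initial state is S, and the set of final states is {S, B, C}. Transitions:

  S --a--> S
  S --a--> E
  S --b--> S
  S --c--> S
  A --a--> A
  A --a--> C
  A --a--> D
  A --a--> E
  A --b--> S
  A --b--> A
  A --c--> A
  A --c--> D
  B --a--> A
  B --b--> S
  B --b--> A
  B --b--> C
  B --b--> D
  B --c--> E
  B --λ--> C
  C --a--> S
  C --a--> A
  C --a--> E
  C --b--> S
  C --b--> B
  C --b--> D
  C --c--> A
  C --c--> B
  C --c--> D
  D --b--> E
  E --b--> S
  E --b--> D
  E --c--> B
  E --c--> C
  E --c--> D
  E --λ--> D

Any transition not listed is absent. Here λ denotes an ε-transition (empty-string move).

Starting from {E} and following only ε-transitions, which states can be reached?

Begin with {E}.
ε-move E → D; add D.

{D, E}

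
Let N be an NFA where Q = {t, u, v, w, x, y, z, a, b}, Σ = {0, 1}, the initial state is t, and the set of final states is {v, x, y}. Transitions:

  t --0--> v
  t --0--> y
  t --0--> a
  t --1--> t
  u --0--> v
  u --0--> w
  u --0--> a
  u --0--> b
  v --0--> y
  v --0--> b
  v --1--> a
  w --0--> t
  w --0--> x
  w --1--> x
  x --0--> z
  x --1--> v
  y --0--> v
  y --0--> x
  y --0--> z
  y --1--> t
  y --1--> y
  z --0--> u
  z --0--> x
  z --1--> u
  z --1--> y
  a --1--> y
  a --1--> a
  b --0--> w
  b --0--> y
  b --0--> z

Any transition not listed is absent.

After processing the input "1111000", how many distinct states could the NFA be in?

7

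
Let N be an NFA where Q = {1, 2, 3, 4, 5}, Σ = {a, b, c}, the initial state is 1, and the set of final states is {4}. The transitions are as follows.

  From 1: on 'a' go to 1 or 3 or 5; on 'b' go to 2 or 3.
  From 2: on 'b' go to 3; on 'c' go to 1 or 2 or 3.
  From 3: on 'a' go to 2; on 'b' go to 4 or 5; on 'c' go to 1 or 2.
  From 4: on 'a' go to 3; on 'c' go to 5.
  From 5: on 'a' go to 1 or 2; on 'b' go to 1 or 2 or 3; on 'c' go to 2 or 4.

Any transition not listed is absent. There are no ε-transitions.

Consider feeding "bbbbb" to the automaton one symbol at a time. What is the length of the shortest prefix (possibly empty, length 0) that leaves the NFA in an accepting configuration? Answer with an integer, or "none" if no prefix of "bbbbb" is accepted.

2

Start in {1}.
Read 'b': {1} → {2, 3}.
Read 'b': {2, 3} → {3, 4, 5}.
None of the earlier sets intersect F, but {3, 4, 5} does.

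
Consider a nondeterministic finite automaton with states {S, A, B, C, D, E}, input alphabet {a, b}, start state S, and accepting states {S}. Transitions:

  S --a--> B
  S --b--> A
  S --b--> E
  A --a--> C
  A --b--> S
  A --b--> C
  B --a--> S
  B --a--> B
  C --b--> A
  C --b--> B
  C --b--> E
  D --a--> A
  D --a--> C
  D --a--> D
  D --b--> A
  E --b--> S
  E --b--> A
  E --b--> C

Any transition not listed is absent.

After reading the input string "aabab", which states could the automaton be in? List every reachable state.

{A, B, E}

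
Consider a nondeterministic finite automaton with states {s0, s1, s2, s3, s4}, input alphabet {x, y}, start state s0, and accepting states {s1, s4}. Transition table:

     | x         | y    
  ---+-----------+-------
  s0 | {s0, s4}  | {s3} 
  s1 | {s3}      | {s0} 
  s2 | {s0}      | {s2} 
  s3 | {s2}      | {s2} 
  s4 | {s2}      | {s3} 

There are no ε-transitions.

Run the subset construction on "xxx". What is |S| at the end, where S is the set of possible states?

3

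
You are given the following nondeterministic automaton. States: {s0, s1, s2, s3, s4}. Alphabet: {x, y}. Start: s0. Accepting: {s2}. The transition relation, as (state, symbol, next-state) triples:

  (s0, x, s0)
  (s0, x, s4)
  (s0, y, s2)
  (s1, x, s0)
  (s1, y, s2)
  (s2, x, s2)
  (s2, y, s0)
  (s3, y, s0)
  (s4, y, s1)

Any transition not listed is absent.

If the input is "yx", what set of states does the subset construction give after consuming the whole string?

Start in {s0}.
Read 'y': {s0} → {s2}.
Read 'x': {s2} → {s2}.

{s2}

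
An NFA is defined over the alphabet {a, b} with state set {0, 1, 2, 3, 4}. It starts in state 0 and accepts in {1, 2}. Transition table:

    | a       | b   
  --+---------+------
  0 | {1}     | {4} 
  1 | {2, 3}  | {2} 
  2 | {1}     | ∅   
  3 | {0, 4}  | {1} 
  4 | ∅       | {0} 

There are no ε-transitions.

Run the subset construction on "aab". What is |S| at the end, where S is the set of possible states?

1

Start in {0}.
Read 'a': 0→{1}; now {1}.
Read 'a': 1→{2, 3}; now {2, 3}.
Read 'b': 2→∅, 3→{1}; now {1}.
That set has 1 state.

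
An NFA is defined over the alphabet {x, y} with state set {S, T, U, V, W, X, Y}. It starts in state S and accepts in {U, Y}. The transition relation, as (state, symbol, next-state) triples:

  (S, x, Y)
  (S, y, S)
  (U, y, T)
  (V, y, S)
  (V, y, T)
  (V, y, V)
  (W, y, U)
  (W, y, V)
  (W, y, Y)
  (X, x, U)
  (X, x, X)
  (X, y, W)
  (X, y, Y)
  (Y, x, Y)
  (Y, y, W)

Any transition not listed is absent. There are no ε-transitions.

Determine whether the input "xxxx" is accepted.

Start in {S}.
Read 'x': {S} → {Y}.
Read 'x': {Y} → {Y}.
Read 'x': {Y} → {Y}.
Read 'x': {Y} → {Y}.
The final set {Y} contains the accepting state Y.

Yes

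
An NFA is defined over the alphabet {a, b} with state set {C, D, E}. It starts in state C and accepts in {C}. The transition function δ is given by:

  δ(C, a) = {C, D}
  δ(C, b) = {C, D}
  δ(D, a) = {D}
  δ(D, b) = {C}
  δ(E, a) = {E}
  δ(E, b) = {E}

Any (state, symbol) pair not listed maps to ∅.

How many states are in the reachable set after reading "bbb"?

2

Start in {C}.
Read 'b': C→{C, D}; now {C, D}.
Read 'b': C→{C, D}, D→{C}; now {C, D}.
Read 'b': C→{C, D}, D→{C}; now {C, D}.
That set has 2 states.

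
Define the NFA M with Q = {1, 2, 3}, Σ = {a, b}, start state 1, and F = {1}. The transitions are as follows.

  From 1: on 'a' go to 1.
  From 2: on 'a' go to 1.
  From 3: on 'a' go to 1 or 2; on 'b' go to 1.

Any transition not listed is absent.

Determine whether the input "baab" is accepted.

Start in {1}.
Read 'b': {1} → ∅.
The set is empty and remains empty for the remaining 3 symbols.
The final set ∅ contains no accepting state.

No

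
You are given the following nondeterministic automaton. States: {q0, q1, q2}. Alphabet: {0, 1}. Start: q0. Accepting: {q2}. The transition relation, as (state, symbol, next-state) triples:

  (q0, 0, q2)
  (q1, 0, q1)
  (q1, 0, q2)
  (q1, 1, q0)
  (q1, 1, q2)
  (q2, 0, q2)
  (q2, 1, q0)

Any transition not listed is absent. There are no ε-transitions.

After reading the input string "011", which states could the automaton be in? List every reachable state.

Start in {q0}.
Read '0': {q0} → {q2}.
Read '1': {q2} → {q0}.
Read '1': {q0} → ∅.

∅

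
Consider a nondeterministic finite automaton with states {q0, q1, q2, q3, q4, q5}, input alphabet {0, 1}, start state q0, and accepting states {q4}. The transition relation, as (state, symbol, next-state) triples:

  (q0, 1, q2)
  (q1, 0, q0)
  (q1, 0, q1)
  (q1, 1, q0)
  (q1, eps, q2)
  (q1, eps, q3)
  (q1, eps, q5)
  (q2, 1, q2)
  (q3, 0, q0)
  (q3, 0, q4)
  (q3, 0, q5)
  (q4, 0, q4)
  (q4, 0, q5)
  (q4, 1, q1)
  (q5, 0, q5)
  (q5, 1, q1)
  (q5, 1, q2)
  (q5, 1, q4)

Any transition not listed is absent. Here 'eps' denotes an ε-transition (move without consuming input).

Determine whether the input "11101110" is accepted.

No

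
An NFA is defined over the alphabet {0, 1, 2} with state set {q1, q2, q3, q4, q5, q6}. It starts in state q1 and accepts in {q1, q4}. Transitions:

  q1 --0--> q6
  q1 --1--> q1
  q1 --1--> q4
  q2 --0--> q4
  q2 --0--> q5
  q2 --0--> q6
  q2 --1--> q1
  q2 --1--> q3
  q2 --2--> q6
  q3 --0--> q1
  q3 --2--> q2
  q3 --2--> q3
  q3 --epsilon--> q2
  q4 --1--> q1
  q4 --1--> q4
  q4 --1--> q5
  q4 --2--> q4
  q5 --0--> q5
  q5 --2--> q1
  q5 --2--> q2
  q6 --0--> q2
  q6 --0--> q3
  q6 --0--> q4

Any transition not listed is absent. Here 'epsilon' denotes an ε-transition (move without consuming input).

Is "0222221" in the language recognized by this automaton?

No

Start in {q1}.
Read '0': q1→{q6}; now {q6}.
Read '2': q6→∅; now ∅.
The set is empty and remains empty for the remaining 5 symbols.
The final set ∅ contains no accepting state.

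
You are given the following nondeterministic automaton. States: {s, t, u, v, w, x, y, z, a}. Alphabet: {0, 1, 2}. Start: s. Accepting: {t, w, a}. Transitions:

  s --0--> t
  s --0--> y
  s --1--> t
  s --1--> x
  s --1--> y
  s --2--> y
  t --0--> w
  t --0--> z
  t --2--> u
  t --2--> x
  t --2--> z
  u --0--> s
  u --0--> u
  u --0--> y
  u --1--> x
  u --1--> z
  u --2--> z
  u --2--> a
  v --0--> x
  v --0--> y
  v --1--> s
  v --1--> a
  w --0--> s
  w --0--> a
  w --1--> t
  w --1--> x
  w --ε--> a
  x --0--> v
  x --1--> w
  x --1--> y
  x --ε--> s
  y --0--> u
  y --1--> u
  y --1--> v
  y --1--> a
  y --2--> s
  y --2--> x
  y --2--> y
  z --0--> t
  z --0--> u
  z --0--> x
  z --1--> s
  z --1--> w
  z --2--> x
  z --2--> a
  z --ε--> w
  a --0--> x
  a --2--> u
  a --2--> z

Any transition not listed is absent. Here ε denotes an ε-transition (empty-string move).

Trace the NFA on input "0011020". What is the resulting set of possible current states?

{s, t, u, v, x, y, a}

Start in {s}.
Read '0': {s} → {t, y}.
Read '0': {t, y} → {u, w, z, a}.
Read '1': {u, w, z, a} → {s, t, w, x, z, a}.
Read '1': {s, t, w, x, z, a} → {s, t, w, x, y, a}.
Read '0': {s, t, w, x, y, a} → {s, t, u, v, w, x, y, z, a}.
Read '2': {s, t, u, v, w, x, y, z, a} → {s, u, w, x, y, z, a}.
Read '0': {s, u, w, x, y, z, a} → {s, t, u, v, x, y, a}.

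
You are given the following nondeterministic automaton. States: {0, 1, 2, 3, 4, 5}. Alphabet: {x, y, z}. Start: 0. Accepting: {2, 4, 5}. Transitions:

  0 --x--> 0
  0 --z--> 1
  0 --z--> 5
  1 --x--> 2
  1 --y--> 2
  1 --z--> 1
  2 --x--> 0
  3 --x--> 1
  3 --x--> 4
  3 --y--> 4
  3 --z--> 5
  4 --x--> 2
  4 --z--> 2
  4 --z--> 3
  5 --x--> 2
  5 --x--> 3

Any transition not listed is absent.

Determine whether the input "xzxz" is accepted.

Yes

Start in {0}.
Read 'x': 0→{0}; now {0}.
Read 'z': 0→{1, 5}; now {1, 5}.
Read 'x': 1→{2}, 5→{2, 3}; now {2, 3}.
Read 'z': 2→∅, 3→{5}; now {5}.
The final set {5} contains the accepting state 5.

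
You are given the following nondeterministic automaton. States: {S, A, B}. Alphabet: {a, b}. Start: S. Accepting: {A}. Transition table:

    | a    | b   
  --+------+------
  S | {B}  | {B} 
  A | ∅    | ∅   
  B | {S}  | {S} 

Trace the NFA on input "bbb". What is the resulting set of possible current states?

{B}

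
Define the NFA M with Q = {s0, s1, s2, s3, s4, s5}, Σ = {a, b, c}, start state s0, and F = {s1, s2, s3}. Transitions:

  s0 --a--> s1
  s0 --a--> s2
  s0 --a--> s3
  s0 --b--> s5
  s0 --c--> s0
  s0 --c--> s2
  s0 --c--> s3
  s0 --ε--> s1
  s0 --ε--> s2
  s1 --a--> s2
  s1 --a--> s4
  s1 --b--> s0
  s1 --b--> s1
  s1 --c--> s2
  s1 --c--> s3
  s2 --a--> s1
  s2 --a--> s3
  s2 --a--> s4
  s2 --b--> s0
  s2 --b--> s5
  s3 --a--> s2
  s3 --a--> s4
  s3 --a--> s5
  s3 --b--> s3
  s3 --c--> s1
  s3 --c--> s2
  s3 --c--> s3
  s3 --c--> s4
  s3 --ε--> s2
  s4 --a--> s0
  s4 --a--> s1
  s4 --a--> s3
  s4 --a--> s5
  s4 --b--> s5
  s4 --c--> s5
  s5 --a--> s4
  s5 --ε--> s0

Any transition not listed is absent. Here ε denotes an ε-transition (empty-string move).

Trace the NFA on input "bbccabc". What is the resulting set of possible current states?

Start: ε-closure({s0}) = {s0, s1, s2}.
Read 'b': {s0, s1, s2} → {s0, s1, s2, s5}.
Read 'b': {s0, s1, s2, s5} → {s0, s1, s2, s5}.
Read 'c': {s0, s1, s2, s5} → {s0, s1, s2, s3}.
Read 'c': {s0, s1, s2, s3} → {s0, s1, s2, s3, s4}.
Read 'a': {s0, s1, s2, s3, s4} → {s0, s1, s2, s3, s4, s5}.
Read 'b': {s0, s1, s2, s3, s4, s5} → {s0, s1, s2, s3, s5}.
Read 'c': {s0, s1, s2, s3, s5} → {s0, s1, s2, s3, s4}.

{s0, s1, s2, s3, s4}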